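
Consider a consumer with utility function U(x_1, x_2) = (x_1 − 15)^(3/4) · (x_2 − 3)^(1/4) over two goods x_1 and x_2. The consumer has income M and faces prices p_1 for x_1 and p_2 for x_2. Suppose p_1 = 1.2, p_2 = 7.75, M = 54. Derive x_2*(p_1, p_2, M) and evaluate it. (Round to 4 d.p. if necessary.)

MRS = 3·(x_2−3)/(x_1−15). Tangency with p_1/p_2 gives x_2−3 = (1/3)·(p_1/p_2)·(x_1−15).
After buying the subsistence bundle (15, 3), a share 0.75 of the remaining income goes to x_1: x_1* = 15 + 0.75·(M − 15p_1 − 3p_2)/p_1.
Discretionary income = 54 − 15·1.2 − 3·7.75 = 12.75; x_2* = 3 + 0.25·12.75/7.75 = 3.4113.

x_2* = 3.4113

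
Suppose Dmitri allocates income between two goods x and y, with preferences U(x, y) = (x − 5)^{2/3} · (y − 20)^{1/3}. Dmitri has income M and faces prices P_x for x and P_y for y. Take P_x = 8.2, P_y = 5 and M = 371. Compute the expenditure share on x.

This is Cobb-Douglas in (x−5, y−20): tangency gives 2/3·P_y·(y−20) = 1/3·P_x·(x−5).
Substituting into the budget: x* = 5 + 2/3·(M − 5·P_x − 20·P_y)/P_x, and y* = 20 + 1/3·(…)/P_y.
Discretionary income = 371 − 5·8.2 − 20·5 = 230; x* = 5 + 2/3·230/8.2 = 23.6992; y* = 20 + 1/3·230/5 = 35.3333.
Expenditure on x: 8.2·23.6992 = 194.3333; share = 0.5238.

share on x = 0.5238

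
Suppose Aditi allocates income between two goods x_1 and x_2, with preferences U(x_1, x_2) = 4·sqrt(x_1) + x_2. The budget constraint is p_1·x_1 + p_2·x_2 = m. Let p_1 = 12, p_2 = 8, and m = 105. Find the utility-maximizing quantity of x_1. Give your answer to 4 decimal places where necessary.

Set MRS = p_1/p_2: 2·x_1^(−1/2) = p_1/p_2.
Solve: √x_1 = 2·p_2/p_1, so x_1*(p_1,p_2) = (2·p_2/p_1)², and x_2* = (m − p_1·x_1*)/p_2.
Plugging in: x_1* = (2·8/12)² = 1.7778.

x_1* = 1.7778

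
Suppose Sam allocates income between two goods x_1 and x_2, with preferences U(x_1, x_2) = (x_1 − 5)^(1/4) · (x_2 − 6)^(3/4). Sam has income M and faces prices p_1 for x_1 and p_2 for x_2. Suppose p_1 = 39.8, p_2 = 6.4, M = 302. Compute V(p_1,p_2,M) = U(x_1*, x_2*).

Let x_1' = x_1−5, x_2' = x_2−6. MRS = (1/3)·x_2'/x_1' = p_1/p_2.
After buying the subsistence bundle (5, 6), a share 0.25 of the remaining income goes to x_1: x_1* = 5 + 0.25·(M − 5p_1 − 6p_2)/p_1.
Discretionary income = 302 − 5·39.8 − 6·6.4 = 64.6; x_1* = 5 + 0.25·64.6/39.8 = 5.4058; x_2* = 6 + 0.75·64.6/6.4 = 13.5703.
Utility at the optimum: U(5.4058, 13.5703) = 3.6426.

V = 3.6426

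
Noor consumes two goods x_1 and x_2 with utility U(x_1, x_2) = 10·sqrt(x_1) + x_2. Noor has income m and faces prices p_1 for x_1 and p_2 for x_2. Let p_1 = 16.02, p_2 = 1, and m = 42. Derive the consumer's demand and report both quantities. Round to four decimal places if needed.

x_1* = 0.0974, x_2* = 40.4395

Solve: √x_1 = 5·p_2/p_1, so x_1*(p_1,p_2) = (5·p_2/p_1)², and x_2* = (m − p_1·x_1*)/p_2.
Plugging in: x_1* = (5·1/16.02)² = 0.0974, x_2* = 40.4395.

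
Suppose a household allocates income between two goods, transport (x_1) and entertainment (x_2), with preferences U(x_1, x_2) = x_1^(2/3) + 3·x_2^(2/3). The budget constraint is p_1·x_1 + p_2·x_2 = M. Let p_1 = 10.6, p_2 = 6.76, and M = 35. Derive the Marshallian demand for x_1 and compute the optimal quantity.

x_1* = 0.049

MRS = MU_x_1/MU_x_2 = (1/3)·(x_2/x_1)^(1/3). Set equal to p_1/p_2.
Solve for the ratio: x_2/x_1 = [3·p_1/p_2]^(3).
With the ratio pinned down, the budget gives x_1* = M/(p_1 + p_2·(x_2/x_1)) and x_2* = (x_2/x_1)·x_1*.
Numerically x_2/x_1 = 104.097733, so x_1* = 35/(10.6 + 6.76·104.097733) = 0.049.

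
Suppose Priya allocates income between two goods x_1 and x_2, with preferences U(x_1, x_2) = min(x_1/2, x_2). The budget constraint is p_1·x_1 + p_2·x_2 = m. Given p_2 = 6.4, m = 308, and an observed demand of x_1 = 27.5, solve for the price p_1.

p_1 = 8

With perfect complements, no substitution: consume in ratio x_1:x_2 = 2:1.
Budget: p_1·x_1 + p_2·(1/2)·x_1 = m, so (2·p_1 + p_2)·x_1 = 2·m.
Demand: x_1*(p_1,p_2,m) = 2·m/(2·p_1 + p_2), x_2* = m/(2·p_1 + p_2).
Set x_1* = 27.5 in the demand function and solve for p_1: p_1 = 8.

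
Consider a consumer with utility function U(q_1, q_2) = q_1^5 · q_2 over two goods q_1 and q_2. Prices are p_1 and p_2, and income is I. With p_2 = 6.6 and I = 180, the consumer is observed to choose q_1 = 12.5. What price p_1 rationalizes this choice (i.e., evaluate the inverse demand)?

The MRS is 5·q_2/q_1. Set MRS = p_1/p_2.
So 5·p_2·q_2 = p_1·q_1; combined with the budget, a share 5/6 of income goes to q_1.
Demand: q_1*(p_1,p_2,I) = 5/6·I/p_1 and q_2* = 1/6·I/p_2.
Set q_1* = 12.5 in the demand function and solve for p_1: p_1 = 12.

p_1 = 12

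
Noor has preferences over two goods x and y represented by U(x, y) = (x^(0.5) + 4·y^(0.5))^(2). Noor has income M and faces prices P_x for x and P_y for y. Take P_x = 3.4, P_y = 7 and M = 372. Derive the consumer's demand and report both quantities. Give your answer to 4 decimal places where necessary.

x* = 12.4737, y* = 47.0842

MU_x ∝ x^(-0.5), MU_y ∝ 4·y^(-0.5), so MRS = (1/4)·(y/x)^(0.5) = P_x/P_y.
Hence y/x = (4·P_x/P_y)^(1/(0.5)), i.e. raised to the 2 power.
With the ratio pinned down, the budget gives x* = M/(P_x + P_y·(y/x)) and y* = (y/x)·x*.
Numerically y/x = 3.774694, so x* = 372/(3.4 + 7·3.774694) = 12.4737 and y* = 3.774694·12.4737 = 47.0842.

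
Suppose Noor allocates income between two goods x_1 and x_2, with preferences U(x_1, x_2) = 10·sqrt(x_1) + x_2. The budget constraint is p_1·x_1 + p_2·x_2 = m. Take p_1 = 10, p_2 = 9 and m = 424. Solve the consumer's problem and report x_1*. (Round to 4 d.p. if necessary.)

x_1* = 20.25

Set MRS = p_1/p_2: 5·x_1^(−1/2) = p_1/p_2.
Thus x_1* = (5·p_2/p_1)² — independent of m — with the rest of income spent on x_2.
Plugging in: x_1* = (5·9/10)² = 20.25.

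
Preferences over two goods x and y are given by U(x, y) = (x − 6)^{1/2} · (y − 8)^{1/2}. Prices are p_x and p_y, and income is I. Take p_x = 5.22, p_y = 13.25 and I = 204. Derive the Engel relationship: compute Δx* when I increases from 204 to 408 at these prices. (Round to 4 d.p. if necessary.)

Δx* = 19.5402

MRS = (y−8)/(x−6). Tangency with p_x/p_y gives y−8 = (p_x/p_y)·(x−6).
Substituting into the budget: x* = 6 + 0.5·(I − 6·p_x − 8·p_y)/p_x, and y* = 8 + 0.5·(…)/p_y.
Discretionary income = 204 − 6·5.22 − 8·13.25 = 66.68; x* = 6 + 0.5·66.68/5.22 = 12.387.
At I' = 408: x* = 31.9272. Change: 31.9272 − 12.387 = 19.5402.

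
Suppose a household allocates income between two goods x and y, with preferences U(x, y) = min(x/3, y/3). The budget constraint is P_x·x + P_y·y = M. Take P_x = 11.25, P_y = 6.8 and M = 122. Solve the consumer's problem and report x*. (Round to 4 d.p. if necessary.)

x* = 6.759

Leontief preferences: the optimum is at the kink where x/3 = y/3, i.e. y = x.
Budget: P_x·x + P_y·x = M, so (3·P_x + 3·P_y)·x = 3·M.
Demand: x*(P_x,P_y,M) = 3·M/(3·P_x + 3·P_y), y* = 3·M/(3·P_x + 3·P_y).
Here 3·11.25 + 3·6.8 = 54.15, giving x* = 6.759.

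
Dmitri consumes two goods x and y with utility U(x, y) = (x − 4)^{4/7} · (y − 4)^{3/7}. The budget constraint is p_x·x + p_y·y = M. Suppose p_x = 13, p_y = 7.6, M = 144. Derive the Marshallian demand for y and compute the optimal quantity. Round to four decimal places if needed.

y* = 7.4737

MRS = (4/3)·(y−4)/(x−4). Tangency with p_x/p_y gives y−4 = (3/4)·(p_x/p_y)·(x−4).
After buying the subsistence bundle (4, 4), a share 4/7 of the remaining income goes to x: x* = 4 + 4/7·(M − 4p_x − 4p_y)/p_x.
Discretionary income = 144 − 4·13 − 4·7.6 = 61.6; y* = 4 + 3/7·61.6/7.6 = 7.4737.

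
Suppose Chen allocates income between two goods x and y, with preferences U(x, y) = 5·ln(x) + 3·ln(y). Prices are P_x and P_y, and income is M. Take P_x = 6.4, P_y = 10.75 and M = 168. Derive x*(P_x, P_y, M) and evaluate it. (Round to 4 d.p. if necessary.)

Tangency: MRS = (5/3)·y/x = P_x/P_y.
So 5·P_y·y = 3·P_x·x; combined with the budget, a share 0.625 of income goes to x.
Demand: x*(P_x,P_y,M) = 0.625·M/P_x and y* = 0.375·M/P_y.
At P_x=6.4, P_y=10.75, M=168: x* = 0.625·168/6.4 = 16.4062.

x* = 16.4062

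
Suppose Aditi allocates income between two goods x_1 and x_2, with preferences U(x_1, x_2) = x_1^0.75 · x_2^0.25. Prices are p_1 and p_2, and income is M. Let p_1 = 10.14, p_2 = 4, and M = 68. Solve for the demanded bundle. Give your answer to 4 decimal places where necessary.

x_1* = 5.0296, x_2* = 4.25

MU_x_1/MU_x_2 = (0.75·x_2)/(0.25·x_1); tangency sets this equal to p_1/p_2.
Rearranging, p_2·x_2 = (1/3)·p_1·x_1. Substituting into the budget gives p_1·x_1·(1 + (1/3)) = M.
Demand: x_1*(p_1,p_2,M) = 0.75·M/p_1 and x_2* = 0.25·M/p_2.
At p_1=10.14, p_2=4, M=68: x_1* = 0.75·68/10.14 = 5.0296, x_2* = 4.25.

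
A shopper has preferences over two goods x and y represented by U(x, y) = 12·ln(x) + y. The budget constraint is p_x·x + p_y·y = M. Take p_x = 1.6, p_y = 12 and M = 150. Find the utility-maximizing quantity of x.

x* = 90

At the given prices: x* = 12·12/1.6 = 90.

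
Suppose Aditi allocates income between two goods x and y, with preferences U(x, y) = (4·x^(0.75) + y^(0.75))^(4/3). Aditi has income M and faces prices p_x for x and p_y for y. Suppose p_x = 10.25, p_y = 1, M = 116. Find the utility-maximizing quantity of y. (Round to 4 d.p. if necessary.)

MRS = MU_x/MU_y = 4·(y/x)^(0.25). Set equal to p_x/p_y.
Solve for the ratio: y/x = [(1/4)·p_x/p_y]^(4).
With the ratio pinned down, the budget gives x* = M/(p_x + p_y·(y/x)) and y* = (y/x)·x*.
Numerically y/x = 43.117691, so x* = 116/(10.25 + 1·43.117691) = 2.1736 and y* = 43.117691·2.1736 = 93.7206.

y* = 93.7206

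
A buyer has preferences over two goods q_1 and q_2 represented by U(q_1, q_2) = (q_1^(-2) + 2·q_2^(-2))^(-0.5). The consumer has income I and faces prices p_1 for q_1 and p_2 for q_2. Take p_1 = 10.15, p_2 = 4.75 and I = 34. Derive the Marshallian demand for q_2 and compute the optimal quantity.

Numerically q_2/q_1 = 1.622809, so q_1* = 34/(10.15 + 4.75·1.622809) = 1.9039 and q_2* = 1.622809·1.9039 = 3.0896.

q_2* = 3.0896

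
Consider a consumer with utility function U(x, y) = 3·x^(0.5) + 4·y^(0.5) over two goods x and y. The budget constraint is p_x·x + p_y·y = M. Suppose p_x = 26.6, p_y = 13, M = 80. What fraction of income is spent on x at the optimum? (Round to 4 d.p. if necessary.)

share on x = 0.2156

MRS = MU_x/MU_y = (3/4)·(y/x)^(0.5). Set equal to p_x/p_y.
Hence y/x = ((4/3)·p_x/p_y)^(1/(0.5)), i.e. raised to the 2 power.
With the ratio pinned down, the budget gives x* = M/(p_x + p_y·(y/x)) and y* = (y/x)·x*.
Numerically y/x = 7.443103, so x* = 80/(26.6 + 13·7.443103) = 0.6485 and y* = 7.443103·0.6485 = 4.8269.
Expenditure on x: 26.6·0.6485 = 17.2503; share = 0.2156.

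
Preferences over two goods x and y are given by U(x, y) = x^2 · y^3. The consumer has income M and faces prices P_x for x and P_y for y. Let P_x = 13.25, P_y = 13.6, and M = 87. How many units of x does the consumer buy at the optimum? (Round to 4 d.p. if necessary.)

Tangency: MRS = (2/3)·y/x = P_x/P_y.
So 2·P_y·y = 3·P_x·x; combined with the budget, a share 0.4 of income goes to x.
Demand: x*(P_x,P_y,M) = 0.4·M/P_x and y* = 0.6·M/P_y.
At P_x=13.25, P_y=13.6, M=87: x* = 0.4·87/13.25 = 2.6264.

x* = 2.6264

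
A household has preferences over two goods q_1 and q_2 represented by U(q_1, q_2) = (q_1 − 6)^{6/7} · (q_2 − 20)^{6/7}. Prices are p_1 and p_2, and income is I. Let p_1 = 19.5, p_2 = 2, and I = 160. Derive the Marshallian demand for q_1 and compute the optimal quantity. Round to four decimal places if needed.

This is Cobb-Douglas in (q_1−6, q_2−20): tangency gives 6/7·p_2·(q_2−20) = 6/7·p_1·(q_1−6).
Substituting into the budget: q_1* = 6 + 0.5·(I − 6·p_1 − 20·p_2)/p_1, and q_2* = 20 + 0.5·(…)/p_2.
Discretionary income = 160 − 6·19.5 − 20·2 = 3; q_1* = 6 + 0.5·3/19.5 = 6.0769.

q_1* = 6.0769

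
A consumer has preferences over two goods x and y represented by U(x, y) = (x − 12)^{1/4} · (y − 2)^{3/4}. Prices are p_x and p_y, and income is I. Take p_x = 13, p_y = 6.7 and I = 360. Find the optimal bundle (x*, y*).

MRS = (1/3)·(y−2)/(x−12). Tangency with p_x/p_y gives y−2 = 3·(p_x/p_y)·(x−12).
Substituting into the budget: x* = 12 + 0.25·(I − 12·p_x − 2·p_y)/p_x, and y* = 2 + 0.75·(…)/p_y.
Discretionary income = 360 − 12·13 − 2·6.7 = 190.6; x* = 12 + 0.25·190.6/13 = 15.6654; y* = 2 + 0.75·190.6/6.7 = 23.3358.

x* = 15.6654, y* = 23.3358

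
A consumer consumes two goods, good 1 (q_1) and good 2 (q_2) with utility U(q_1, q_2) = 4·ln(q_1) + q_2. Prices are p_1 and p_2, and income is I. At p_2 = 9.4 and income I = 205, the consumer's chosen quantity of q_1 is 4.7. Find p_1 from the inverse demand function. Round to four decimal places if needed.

MU_q_1 = 4/q_1, MU_q_2 = 1. Tangency: 4/q_1 = p_1/p_2.
So q_1*(p_1,p_2) = 4·p_2/p_1, independent of income; and q_2* = (I − 4·p_2)/p_2.
Set q_1* = 4.7 in the demand function and solve for p_1: p_1 = 8.

p_1 = 8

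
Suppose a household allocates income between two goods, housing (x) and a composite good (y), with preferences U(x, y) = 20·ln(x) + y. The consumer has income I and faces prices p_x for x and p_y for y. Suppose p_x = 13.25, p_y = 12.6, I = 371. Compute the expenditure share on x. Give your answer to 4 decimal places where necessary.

MU_x = 20/x, MU_y = 1. Tangency: 20/x = p_x/p_y.
So x*(p_x,p_y) = 20·p_y/p_x, independent of income; and y* = (I − 20·p_y)/p_y.
At the given prices: x* = 20·12.6/13.25 = 19.0189, and y* = 9.4444.
Expenditure on x: 13.25·19.0189 = 252; share = 0.6792.

share on x = 0.6792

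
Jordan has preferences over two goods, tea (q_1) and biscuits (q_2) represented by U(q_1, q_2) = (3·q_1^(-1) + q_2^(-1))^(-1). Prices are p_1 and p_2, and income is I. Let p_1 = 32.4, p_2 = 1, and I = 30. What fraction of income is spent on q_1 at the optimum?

MRS = MU_q_1/MU_q_2 = 3·(q_2/q_1)^(2). Set equal to p_1/p_2.
Hence q_2/q_1 = ((1/3)·p_1/p_2)^(1/(2)), i.e. raised to the 0.5 power.
Substitute q_2 = (q_2/q_1)·q_1 into the budget: q_1* = I/(p_1 + p_2·(q_2/q_1)).
Numerically q_2/q_1 = 3.286335, so q_1* = 30/(32.4 + 1·3.286335) = 0.8407 and q_2* = 3.286335·0.8407 = 2.7627.
Expenditure on q_1: 32.4·0.8407 = 27.2373; share = 0.9079.

share on q_1 = 0.9079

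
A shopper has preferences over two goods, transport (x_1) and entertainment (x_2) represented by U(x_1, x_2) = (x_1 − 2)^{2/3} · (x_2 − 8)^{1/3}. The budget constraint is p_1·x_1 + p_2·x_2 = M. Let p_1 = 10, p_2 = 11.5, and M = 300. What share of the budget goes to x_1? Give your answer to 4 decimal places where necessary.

share on x_1 = 0.4844

After buying the subsistence bundle (2, 8), a share 2/3 of the remaining income goes to x_1: x_1* = 2 + 2/3·(M − 2p_1 − 8p_2)/p_1.
Discretionary income = 300 − 2·10 − 8·11.5 = 188; x_1* = 2 + 2/3·188/10 = 14.5333; x_2* = 8 + 1/3·188/11.5 = 13.4493.
Expenditure on x_1: 10·14.5333 = 145.3333; share = 0.4844.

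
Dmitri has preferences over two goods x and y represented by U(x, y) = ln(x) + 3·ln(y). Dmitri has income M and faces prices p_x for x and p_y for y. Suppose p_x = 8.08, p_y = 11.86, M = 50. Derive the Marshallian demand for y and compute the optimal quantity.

MU_x/MU_y = (y)/(3·x); tangency sets this equal to p_x/p_y.
Rearranging, p_y·y = 3·p_x·x. Substituting into the budget gives p_x·x·(1 + 3) = M.
Demand: x*(p_x,p_y,M) = 0.25·M/p_x and y* = 0.75·M/p_y.
At p_x=8.08, p_y=11.86, M=50: y* = 0.75·50/11.86 = 3.1619.

y* = 3.1619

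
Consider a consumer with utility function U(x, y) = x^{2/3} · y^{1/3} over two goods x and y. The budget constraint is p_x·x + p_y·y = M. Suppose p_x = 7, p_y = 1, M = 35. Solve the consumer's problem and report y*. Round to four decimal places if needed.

y* = 11.6667

At p_x=7, p_y=1, M=35: y* = 1/3·35/1 = 11.6667.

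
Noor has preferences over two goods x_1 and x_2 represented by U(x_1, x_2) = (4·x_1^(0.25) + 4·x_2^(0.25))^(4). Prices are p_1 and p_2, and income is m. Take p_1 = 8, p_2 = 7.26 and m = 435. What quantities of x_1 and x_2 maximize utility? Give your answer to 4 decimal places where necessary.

MRS = MU_x_1/MU_x_2 = (x_2/x_1)^(0.75). Set equal to p_1/p_2.
Hence x_2/x_1 = (p_1/p_2)^(1/(0.75)), i.e. raised to the 4/3 power.
With the ratio pinned down, the budget gives x_1* = m/(p_1 + p_2·(x_2/x_1)) and x_2* = (x_2/x_1)·x_1*.
Numerically x_2/x_1 = 1.138163, so x_1* = 435/(8 + 7.26·1.138163) = 26.7477 and x_2* = 1.138163·26.7477 = 30.4433.

x_1* = 26.7477, x_2* = 30.4433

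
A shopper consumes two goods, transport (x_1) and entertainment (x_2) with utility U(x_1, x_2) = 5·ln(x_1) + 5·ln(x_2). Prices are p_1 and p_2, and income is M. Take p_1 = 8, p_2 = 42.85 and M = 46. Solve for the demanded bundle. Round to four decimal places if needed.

Demand: x_1*(p_1,p_2,M) = 0.5·M/p_1 and x_2* = 0.5·M/p_2.
At p_1=8, p_2=42.85, M=46: x_1* = 0.5·46/8 = 2.875, x_2* = 0.5368.

x_1* = 2.875, x_2* = 0.5368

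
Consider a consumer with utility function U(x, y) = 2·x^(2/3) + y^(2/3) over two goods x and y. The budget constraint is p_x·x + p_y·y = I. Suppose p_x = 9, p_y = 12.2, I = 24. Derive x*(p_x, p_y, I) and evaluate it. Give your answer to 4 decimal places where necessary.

x* = 2.4968

MU_x ∝ 2·x^(-1/3), MU_y ∝ y^(-1/3), so MRS = 2·(y/x)^(1/3) = p_x/p_y.
Solve for the ratio: y/x = [(1/2)·p_x/p_y]^(3).
With the ratio pinned down, the budget gives x* = I/(p_x + p_y·(y/x)) and y* = (y/x)·x*.
Numerically y/x = 0.050183, so x* = 24/(9 + 12.2·0.050183) = 2.4968.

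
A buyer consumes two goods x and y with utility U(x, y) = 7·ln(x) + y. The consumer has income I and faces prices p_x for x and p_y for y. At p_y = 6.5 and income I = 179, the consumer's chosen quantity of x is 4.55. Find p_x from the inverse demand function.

Set MRS = p_x/p_y: (7/x)/1 = p_x/p_y.
So x*(p_x,p_y) = 7·p_y/p_x, independent of income; and y* = (I − 7·p_y)/p_y.
Set x* = 4.55 in the demand function and solve for p_x: p_x = 10.

p_x = 10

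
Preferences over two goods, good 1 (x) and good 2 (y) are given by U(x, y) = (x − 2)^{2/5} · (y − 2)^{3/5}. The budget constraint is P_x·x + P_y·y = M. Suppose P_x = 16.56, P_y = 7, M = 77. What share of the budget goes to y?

Let x' = x−2, y' = y−2. MRS = (2/3)·y'/x' = P_x/P_y.
After buying the subsistence bundle (2, 2), a share 0.4 of the remaining income goes to x: x* = 2 + 0.4·(M − 2P_x − 2P_y)/P_x.
Discretionary income = 77 − 2·16.56 − 2·7 = 29.88; x* = 2 + 0.4·29.88/16.56 = 2.7217; y* = 2 + 0.6·29.88/7 = 4.5611.
Expenditure on y: 7·4.5611 = 31.928; share = 0.4146.

share on y = 0.4146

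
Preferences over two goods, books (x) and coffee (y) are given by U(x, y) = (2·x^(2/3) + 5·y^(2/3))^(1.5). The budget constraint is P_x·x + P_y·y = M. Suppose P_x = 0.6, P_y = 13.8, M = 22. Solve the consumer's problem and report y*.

MRS = MU_x/MU_y = (2/5)·(y/x)^(1/3). Set equal to P_x/P_y.
Solve for the ratio: y/x = [(5/2)·P_x/P_y]^(3).
Substitute y = (y/x)·x into the budget: x* = M/(P_x + P_y·(y/x)).
Numerically y/x = 0.001284, so x* = 22/(0.6 + 13.8·0.001284) = 35.6147 and y* = 0.001284·35.6147 = 0.0457.

y* = 0.0457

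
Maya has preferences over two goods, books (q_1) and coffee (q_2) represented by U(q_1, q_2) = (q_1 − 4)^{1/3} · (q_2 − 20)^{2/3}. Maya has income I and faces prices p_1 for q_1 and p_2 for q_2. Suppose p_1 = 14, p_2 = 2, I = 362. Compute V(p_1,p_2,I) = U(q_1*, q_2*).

Substituting into the budget: q_1* = 4 + 1/3·(I − 4·p_1 − 20·p_2)/p_1, and q_2* = 20 + 2/3·(…)/p_2.
Discretionary income = 362 − 4·14 − 20·2 = 266; q_1* = 4 + 1/3·266/14 = 10.3333; q_2* = 20 + 2/3·266/2 = 108.6667.
Utility at the optimum: U(10.3333, 108.6667) = 36.789.

V = 36.789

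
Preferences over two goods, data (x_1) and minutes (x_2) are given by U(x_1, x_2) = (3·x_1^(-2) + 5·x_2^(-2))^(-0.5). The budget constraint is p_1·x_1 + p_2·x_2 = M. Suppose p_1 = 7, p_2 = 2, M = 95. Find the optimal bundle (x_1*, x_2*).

x_1* = 8.962, x_2* = 16.1329

MRS = MU_x_1/MU_x_2 = (3/5)·(x_2/x_1)^(3). Set equal to p_1/p_2.
Solve for the ratio: x_2/x_1 = [(5/3)·p_1/p_2]^(1/3).
With the ratio pinned down, the budget gives x_1* = M/(p_1 + p_2·(x_2/x_1)) and x_2* = (x_2/x_1)·x_1*.
Numerically x_2/x_1 = 1.800137, so x_1* = 95/(7 + 2·1.800137) = 8.962 and x_2* = 1.800137·8.962 = 16.1329.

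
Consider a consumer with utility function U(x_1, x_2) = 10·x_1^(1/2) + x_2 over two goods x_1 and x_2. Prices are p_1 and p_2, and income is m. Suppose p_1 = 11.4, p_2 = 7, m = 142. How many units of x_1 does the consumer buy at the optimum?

Set MRS = p_1/p_2: 5·x_1^(−1/2) = p_1/p_2.
Thus x_1* = (5·p_2/p_1)² — independent of m — with the rest of income spent on x_2.
Plugging in: x_1* = (5·7/11.4)² = 9.426.

x_1* = 9.426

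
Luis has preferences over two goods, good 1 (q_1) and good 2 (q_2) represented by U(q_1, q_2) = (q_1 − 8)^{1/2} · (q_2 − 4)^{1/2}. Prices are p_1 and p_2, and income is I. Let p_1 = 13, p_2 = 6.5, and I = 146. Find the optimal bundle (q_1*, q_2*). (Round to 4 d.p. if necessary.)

q_1* = 8.6154, q_2* = 5.2308

MRS = (q_2−4)/(q_1−8). Tangency with p_1/p_2 gives q_2−4 = (p_1/p_2)·(q_1−8).
After buying the subsistence bundle (8, 4), a share 0.5 of the remaining income goes to q_1: q_1* = 8 + 0.5·(I − 8p_1 − 4p_2)/p_1.
Discretionary income = 146 − 8·13 − 4·6.5 = 16; q_1* = 8 + 0.5·16/13 = 8.6154; q_2* = 4 + 0.5·16/6.5 = 5.2308.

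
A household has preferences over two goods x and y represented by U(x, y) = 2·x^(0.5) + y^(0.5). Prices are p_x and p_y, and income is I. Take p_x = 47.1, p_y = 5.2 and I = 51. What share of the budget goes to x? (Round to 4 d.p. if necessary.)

MU_x ∝ 2·x^(-0.5), MU_y ∝ y^(-0.5), so MRS = 2·(y/x)^(0.5) = p_x/p_y.
Hence y/x = ((1/2)·p_x/p_y)^(1/(0.5)), i.e. raised to the 2 power.
With the ratio pinned down, the budget gives x* = I/(p_x + p_y·(y/x)) and y* = (y/x)·x*.
Numerically y/x = 20.510447, so x* = 51/(47.1 + 5.2·20.510447) = 0.3317 and y* = 20.510447·0.3317 = 6.8033.
Expenditure on x: 47.1·0.3317 = 15.623; share = 0.3063.

share on x = 0.3063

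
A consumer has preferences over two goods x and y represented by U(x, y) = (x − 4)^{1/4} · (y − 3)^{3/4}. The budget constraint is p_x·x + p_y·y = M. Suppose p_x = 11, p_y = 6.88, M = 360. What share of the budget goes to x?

Discretionary income = 360 − 4·11 − 3·6.88 = 295.36; x* = 4 + 0.25·295.36/11 = 10.7127; y* = 3 + 0.75·295.36/6.88 = 35.1977.
Expenditure on x: 11·10.7127 = 117.84; share = 0.3273.

share on x = 0.3273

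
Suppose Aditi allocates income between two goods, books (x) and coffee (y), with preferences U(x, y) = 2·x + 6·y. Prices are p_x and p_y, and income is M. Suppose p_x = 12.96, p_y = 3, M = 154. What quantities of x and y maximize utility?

Linear utility — the consumer picks whichever good has higher MU/price: 2/12.96 = 0.1543 vs 6/3 = 2.
y gives more utility per dollar, so spend all income on y: y* = M/p_y, x* = 0.
Numerically: x* = 0, y* = 51.3333.

x* = 0, y* = 51.3333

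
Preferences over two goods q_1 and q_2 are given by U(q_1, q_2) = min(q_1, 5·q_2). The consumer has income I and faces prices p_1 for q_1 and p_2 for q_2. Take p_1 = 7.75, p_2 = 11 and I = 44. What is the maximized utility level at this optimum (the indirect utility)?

Leontief preferences: the optimum is at the kink where q_1/5 = q_2/1, i.e. q_2 = (1/5)·q_1.
Budget: p_1·q_1 + p_2·(1/5)·q_1 = I, so (5·p_1 + p_2)·q_1 = 5·I.
Demand: q_1*(p_1,p_2,I) = 5·I/(5·p_1 + p_2), q_2* = I/(5·p_1 + p_2).
Here 5·7.75 + 11 = 49.75, giving q_1* = 4.4221 and q_2* = 0.8844.
Utility at the optimum: U(4.4221, 0.8844) = 4.4221.

V = 4.4221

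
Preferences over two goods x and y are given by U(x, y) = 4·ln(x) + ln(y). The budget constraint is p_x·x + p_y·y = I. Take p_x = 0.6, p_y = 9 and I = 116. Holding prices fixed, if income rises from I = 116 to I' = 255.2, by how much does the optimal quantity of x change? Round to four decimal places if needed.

Demand: x*(p_x,p_y,I) = 0.8·I/p_x and y* = 0.2·I/p_y.
At p_x=0.6, p_y=9, I=116: x* = 0.8·116/0.6 = 154.6667.
At I' = 255.2: x* = 340.2667. Change: 340.2667 − 154.6667 = 185.6.

Δx* = 185.6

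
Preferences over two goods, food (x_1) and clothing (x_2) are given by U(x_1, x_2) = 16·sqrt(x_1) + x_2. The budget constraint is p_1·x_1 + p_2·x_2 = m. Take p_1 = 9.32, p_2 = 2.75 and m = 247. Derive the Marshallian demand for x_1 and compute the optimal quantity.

Set MRS = p_1/p_2: 8·x_1^(−1/2) = p_1/p_2.
Thus x_1* = (8·p_2/p_1)² — independent of m — with the rest of income spent on x_2.
Plugging in: x_1* = (8·2.75/9.32)² = 5.572.

x_1* = 5.572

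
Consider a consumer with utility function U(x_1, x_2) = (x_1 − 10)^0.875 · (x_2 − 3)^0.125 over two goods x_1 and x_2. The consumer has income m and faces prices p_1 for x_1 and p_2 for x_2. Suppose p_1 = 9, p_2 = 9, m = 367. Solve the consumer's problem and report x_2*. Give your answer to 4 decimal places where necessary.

x_2* = 6.4722

Let x_1' = x_1−10, x_2' = x_2−3. MRS = 7·x_2'/x_1' = p_1/p_2.
Substituting into the budget: x_1* = 10 + 0.875·(m − 10·p_1 − 3·p_2)/p_1, and x_2* = 3 + 0.125·(…)/p_2.
Discretionary income = 367 − 10·9 − 3·9 = 250; x_2* = 3 + 0.125·250/9 = 6.4722.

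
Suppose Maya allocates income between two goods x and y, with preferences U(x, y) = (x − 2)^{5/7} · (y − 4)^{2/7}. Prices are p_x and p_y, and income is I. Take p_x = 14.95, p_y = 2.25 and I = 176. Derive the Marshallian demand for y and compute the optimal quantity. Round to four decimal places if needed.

Let x' = x−2, y' = y−4. MRS = (5/2)·y'/x' = p_x/p_y.
After buying the subsistence bundle (2, 4), a share 5/7 of the remaining income goes to x: x* = 2 + 5/7·(I − 2p_x − 4p_y)/p_x.
Discretionary income = 176 − 2·14.95 − 4·2.25 = 137.1; y* = 4 + 2/7·137.1/2.25 = 21.4095.

y* = 21.4095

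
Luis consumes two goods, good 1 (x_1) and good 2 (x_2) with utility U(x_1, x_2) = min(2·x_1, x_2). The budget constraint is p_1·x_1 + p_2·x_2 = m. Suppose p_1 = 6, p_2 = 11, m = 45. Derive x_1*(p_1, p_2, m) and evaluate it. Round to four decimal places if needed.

Leontief preferences: the optimum is at the kink where x_1/1 = x_2/2, i.e. x_2 = 2·x_1.
Budget: p_1·x_1 + p_2·2·x_1 = m, so (p_1 + 2·p_2)·x_1 = m.
Demand: x_1*(p_1,p_2,m) = m/(p_1 + 2·p_2), x_2* = 2·m/(p_1 + 2·p_2).
Here 6 + 2·11 = 28, giving x_1* = 1.6071.

x_1* = 1.6071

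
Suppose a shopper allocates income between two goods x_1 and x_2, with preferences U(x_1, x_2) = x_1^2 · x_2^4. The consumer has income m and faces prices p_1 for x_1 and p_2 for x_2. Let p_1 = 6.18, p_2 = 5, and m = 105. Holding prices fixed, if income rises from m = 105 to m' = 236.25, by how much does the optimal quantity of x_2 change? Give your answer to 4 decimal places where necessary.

The MRS is (1/2)·x_2/x_1. Set MRS = p_1/p_2.
Rearranging, p_2·x_2 = 2·p_1·x_1. Substituting into the budget gives p_1·x_1·(1 + 2) = m.
Demand: x_1*(p_1,p_2,m) = 1/3·m/p_1 and x_2* = 2/3·m/p_2.
At p_1=6.18, p_2=5, m=105: x_2* = 2/3·105/5 = 14.
At m' = 236.25: x_2* = 31.5. Change: 31.5 − 14 = 17.5.

Δx_2* = 17.5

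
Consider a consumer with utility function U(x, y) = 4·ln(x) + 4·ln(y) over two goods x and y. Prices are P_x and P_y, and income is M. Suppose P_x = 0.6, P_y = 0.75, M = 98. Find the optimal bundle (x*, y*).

x* = 81.6667, y* = 65.3333

The MRS is y/x. Set MRS = P_x/P_y.
So 4·P_y·y = 4·P_x·x; combined with the budget, a share 0.5 of income goes to x.
Demand: x*(P_x,P_y,M) = 0.5·M/P_x and y* = 0.5·M/P_y.
At P_x=0.6, P_y=0.75, M=98: x* = 0.5·98/0.6 = 81.6667, y* = 65.3333.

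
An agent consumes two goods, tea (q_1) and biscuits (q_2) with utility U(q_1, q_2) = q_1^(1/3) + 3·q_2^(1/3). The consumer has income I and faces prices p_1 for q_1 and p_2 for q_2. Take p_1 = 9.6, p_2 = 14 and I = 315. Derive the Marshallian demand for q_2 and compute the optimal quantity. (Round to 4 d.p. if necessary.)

With the ratio pinned down, the budget gives q_1* = I/(p_1 + p_2·(q_2/q_1)) and q_2* = (q_2/q_1)·q_1*.
Numerically q_2/q_1 = 2.950507, so q_1* = 315/(9.6 + 14·2.950507) = 6.1877 and q_2* = 2.950507·6.1877 = 18.257.

q_2* = 18.257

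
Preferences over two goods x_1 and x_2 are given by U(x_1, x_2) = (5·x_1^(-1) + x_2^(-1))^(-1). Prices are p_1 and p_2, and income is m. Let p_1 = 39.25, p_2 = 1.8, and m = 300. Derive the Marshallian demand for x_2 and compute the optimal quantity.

MRS = MU_x_1/MU_x_2 = 5·(x_2/x_1)^(2). Set equal to p_1/p_2.
Solve for the ratio: x_2/x_1 = [(1/5)·p_1/p_2]^(0.5).
With the ratio pinned down, the budget gives x_1* = m/(p_1 + p_2·(x_2/x_1)) and x_2* = (x_2/x_1)·x_1*.
Numerically x_2/x_1 = 2.088327, so x_1* = 300/(39.25 + 1.8·2.088327) = 6.9753 and x_2* = 2.088327·6.9753 = 14.5667.

x_2* = 14.5667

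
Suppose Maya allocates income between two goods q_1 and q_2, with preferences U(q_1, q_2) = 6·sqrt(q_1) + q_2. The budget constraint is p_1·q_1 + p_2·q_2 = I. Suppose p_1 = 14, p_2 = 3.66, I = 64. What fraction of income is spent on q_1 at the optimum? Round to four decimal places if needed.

Plugging in: q_1* = (3·3.66/14)² = 0.6151, q_2* = 15.1335.
Expenditure on q_1: 14·0.6151 = 8.6115; share = 0.1346.

share on q_1 = 0.1346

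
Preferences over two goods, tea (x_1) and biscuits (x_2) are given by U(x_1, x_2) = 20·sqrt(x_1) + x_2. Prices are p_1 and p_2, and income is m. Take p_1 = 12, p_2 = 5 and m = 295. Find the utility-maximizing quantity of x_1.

MU_x_1 = 10/√x_1, MU_x_2 = 1. Tangency: 10/√x_1 = p_1/p_2.
Solve: √x_1 = 10·p_2/p_1, so x_1*(p_1,p_2) = (10·p_2/p_1)², and x_2* = (m − p_1·x_1*)/p_2.
Plugging in: x_1* = (10·5/12)² = 17.3611.

x_1* = 17.3611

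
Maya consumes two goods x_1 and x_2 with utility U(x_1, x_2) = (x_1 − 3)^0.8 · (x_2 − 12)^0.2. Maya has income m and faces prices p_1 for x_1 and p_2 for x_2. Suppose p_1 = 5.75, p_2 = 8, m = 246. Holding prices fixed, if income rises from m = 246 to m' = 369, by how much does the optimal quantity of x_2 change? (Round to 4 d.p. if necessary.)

Δx_2* = 3.075

Discretionary income = 246 − 3·5.75 − 12·8 = 132.75; x_2* = 12 + 0.2·132.75/8 = 15.3187.
At m' = 369: x_2* = 18.3938. Change: 18.3938 − 15.3187 = 3.075.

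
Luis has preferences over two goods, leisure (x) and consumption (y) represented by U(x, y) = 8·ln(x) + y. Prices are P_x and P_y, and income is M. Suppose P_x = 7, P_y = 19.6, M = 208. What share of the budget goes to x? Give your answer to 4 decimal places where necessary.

share on x = 0.7538

So x*(P_x,P_y) = 8·P_y/P_x, independent of income; and y* = (M − 8·P_y)/P_y.
At the given prices: x* = 8·19.6/7 = 22.4, and y* = 2.6122.
Expenditure on x: 7·22.4 = 156.8; share = 0.7538.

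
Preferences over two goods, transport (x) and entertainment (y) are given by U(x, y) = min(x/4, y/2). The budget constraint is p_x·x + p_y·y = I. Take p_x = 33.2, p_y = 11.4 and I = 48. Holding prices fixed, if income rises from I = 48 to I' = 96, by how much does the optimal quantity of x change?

Leontief preferences: the optimum is at the kink where x/4 = y/2, i.e. y = (1/2)·x.
Budget: p_x·x + p_y·(1/2)·x = I, so (4·p_x + 2·p_y)·x = 4·I.
Demand: x*(p_x,p_y,I) = 4·I/(4·p_x + 2·p_y), y* = 2·I/(4·p_x + 2·p_y).
Here 4·33.2 + 2·11.4 = 155.6, giving x* = 1.2339.
At I' = 96: x* = 2.4679. Change: 2.4679 − 1.2339 = 1.2339.

Δx* = 1.2339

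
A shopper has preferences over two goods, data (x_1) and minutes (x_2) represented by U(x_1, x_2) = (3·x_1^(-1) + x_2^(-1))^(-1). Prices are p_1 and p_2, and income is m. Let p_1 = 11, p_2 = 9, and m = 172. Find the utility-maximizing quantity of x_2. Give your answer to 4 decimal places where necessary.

MU_x_1 ∝ 3·x_1^(-2), MU_x_2 ∝ x_2^(-2), so MRS = 3·(x_2/x_1)^(2) = p_1/p_2.
Hence x_2/x_1 = ((1/3)·p_1/p_2)^(1/(2)), i.e. raised to the 0.5 power.
Substitute x_2 = (x_2/x_1)·x_1 into the budget: x_1* = m/(p_1 + p_2·(x_2/x_1)).
Numerically x_2/x_1 = 0.638285, so x_1* = 172/(11 + 9·0.638285) = 10.272 and x_2* = 0.638285·10.272 = 6.5565.

x_2* = 6.5565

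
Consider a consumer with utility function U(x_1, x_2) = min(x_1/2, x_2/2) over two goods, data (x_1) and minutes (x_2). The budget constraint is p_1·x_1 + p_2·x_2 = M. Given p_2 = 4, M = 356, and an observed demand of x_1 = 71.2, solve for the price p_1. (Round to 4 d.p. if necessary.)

With perfect complements, no substitution: consume in ratio x_1:x_2 = 2:2.
Budget: p_1·x_1 + p_2·x_1 = M, so (2·p_1 + 2·p_2)·x_1 = 2·M.
Demand: x_1*(p_1,p_2,M) = 2·M/(2·p_1 + 2·p_2), x_2* = 2·M/(2·p_1 + 2·p_2).
Set x_1* = 71.2 in the demand function and solve for p_1: p_1 = 1.

p_1 = 1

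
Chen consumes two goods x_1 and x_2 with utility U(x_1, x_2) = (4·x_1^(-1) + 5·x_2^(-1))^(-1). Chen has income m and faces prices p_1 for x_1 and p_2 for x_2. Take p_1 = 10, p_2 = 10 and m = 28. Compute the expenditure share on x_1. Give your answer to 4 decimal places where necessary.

share on x_1 = 0.4721

MU_x_1 ∝ 4·x_1^(-2), MU_x_2 ∝ 5·x_2^(-2), so MRS = (4/5)·(x_2/x_1)^(2) = p_1/p_2.
Solve for the ratio: x_2/x_1 = [(5/4)·p_1/p_2]^(0.5).
With the ratio pinned down, the budget gives x_1* = m/(p_1 + p_2·(x_2/x_1)) and x_2* = (x_2/x_1)·x_1*.
Numerically x_2/x_1 = 1.118034, so x_1* = 28/(10 + 10·1.118034) = 1.322 and x_2* = 1.118034·1.322 = 1.478.
Expenditure on x_1: 10·1.322 = 13.2198; share = 0.4721.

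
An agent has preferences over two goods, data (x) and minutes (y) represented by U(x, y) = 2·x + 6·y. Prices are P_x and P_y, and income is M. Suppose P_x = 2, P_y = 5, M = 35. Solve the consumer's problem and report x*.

y gives more utility per dollar, so spend all income on y: y* = M/P_y, x* = 0.
Numerically: x* = 0, y* = 7.

x* = 0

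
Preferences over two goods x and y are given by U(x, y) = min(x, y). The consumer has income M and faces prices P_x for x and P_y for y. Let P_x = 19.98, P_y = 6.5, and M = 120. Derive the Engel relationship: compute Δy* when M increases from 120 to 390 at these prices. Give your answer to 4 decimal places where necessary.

Leontief preferences: the optimum is at the kink where x/1 = y/1, i.e. y = x.
Budget: P_x·x + P_y·x = M, so (P_x + P_y)·x = M.
Demand: x*(P_x,P_y,M) = M/(P_x + P_y), y* = M/(P_x + P_y).
Here 19.98 + 6.5 = 26.48, giving y* = 4.5317.
At M' = 390: y* = 14.7281. Change: 14.7281 − 4.5317 = 10.1964.

Δy* = 10.1964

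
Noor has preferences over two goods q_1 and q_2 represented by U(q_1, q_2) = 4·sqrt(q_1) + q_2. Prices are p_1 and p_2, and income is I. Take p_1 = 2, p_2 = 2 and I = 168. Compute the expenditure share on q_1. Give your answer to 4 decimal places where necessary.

share on q_1 = 0.0476

Utility is quasi-linear in q_2; the FOC for q_1 is 2/√q_1 = p_1/p_2.
Solve: √q_1 = 2·p_2/p_1, so q_1*(p_1,p_2) = (2·p_2/p_1)², and q_2* = (I − p_1·q_1*)/p_2.
Plugging in: q_1* = (2·2/2)² = 4, q_2* = 80.
Expenditure on q_1: 2·4 = 8; share = 0.0476.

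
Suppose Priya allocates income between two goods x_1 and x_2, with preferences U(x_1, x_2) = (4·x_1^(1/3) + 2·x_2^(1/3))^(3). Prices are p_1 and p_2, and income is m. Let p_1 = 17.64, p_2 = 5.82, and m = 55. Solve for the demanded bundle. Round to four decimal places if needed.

x_1* = 1.93, x_2* = 3.6006

From the CES first-order condition, 2·(x_2/x_1)^(2/3) = p_1/p_2.
Solve for the ratio: x_2/x_1 = [(1/2)·p_1/p_2]^(1.5).
Substitute x_2 = (x_2/x_1)·x_1 into the budget: x_1* = m/(p_1 + p_2·(x_2/x_1)).
Numerically x_2/x_1 = 1.865599, so x_1* = 55/(17.64 + 5.82·1.865599) = 1.93 and x_2* = 1.865599·1.93 = 3.6006.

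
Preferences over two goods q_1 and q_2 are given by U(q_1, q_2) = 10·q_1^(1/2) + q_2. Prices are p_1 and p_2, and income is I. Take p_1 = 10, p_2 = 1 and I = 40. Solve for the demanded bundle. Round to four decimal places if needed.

Thus q_1* = (5·p_2/p_1)² — independent of I — with the rest of income spent on q_2.
Plugging in: q_1* = (5·1/10)² = 0.25, q_2* = 37.5.

q_1* = 0.25, q_2* = 37.5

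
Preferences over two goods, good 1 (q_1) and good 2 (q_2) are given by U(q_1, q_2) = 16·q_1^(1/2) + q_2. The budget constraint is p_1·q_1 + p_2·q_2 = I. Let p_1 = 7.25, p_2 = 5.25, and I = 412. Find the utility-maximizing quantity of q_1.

q_1* = 33.56

Utility is quasi-linear in q_2; the FOC for q_1 is 8/√q_1 = p_1/p_2.
Solve: √q_1 = 8·p_2/p_1, so q_1*(p_1,p_2) = (8·p_2/p_1)², and q_2* = (I − p_1·q_1*)/p_2.
Plugging in: q_1* = (8·5.25/7.25)² = 33.56.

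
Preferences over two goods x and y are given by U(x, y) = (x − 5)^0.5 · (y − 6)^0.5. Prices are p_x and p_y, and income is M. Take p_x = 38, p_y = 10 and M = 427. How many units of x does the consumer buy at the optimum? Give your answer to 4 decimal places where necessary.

MRS = (y−6)/(x−5). Tangency with p_x/p_y gives y−6 = (p_x/p_y)·(x−5).
After buying the subsistence bundle (5, 6), a share 0.5 of the remaining income goes to x: x* = 5 + 0.5·(M − 5p_x − 6p_y)/p_x.
Discretionary income = 427 − 5·38 − 6·10 = 177; x* = 5 + 0.5·177/38 = 7.3289.

x* = 7.3289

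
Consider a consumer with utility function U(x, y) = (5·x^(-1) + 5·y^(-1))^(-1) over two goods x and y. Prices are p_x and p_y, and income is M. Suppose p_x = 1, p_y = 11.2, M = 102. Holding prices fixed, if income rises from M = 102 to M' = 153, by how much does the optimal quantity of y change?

MRS = MU_x/MU_y = (y/x)^(2). Set equal to p_x/p_y.
Hence y/x = (p_x/p_y)^(1/(2)), i.e. raised to the 0.5 power.
Substitute y = (y/x)·x into the budget: x* = M/(p_x + p_y·(y/x)).
Numerically y/x = 0.298807, so x* = 102/(1 + 11.2·0.298807) = 23.4664 and y* = 0.298807·23.4664 = 7.0119.
At M' = 153: y* = 10.5179. Change: 10.5179 − 7.0119 = 3.506.

Δy* = 3.506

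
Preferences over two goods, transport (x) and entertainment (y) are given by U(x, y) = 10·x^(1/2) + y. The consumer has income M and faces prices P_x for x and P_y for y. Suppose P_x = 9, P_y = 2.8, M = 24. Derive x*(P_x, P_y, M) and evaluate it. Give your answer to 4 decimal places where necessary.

Set MRS = P_x/P_y: 5·x^(−1/2) = P_x/P_y.
Thus x* = (5·P_y/P_x)² — independent of M — with the rest of income spent on y.
Plugging in: x* = (5·2.8/9)² = 2.4198.

x* = 2.4198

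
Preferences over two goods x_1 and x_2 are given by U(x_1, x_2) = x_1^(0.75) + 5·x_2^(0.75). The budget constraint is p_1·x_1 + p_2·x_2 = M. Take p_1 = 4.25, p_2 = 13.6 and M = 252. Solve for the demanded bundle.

With the ratio pinned down, the budget gives x_1* = M/(p_1 + p_2·(x_2/x_1)) and x_2* = (x_2/x_1)·x_1*.
Numerically x_2/x_1 = 5.960464, so x_1* = 252/(4.25 + 13.6·5.960464) = 2.9539 and x_2* = 5.960464·2.9539 = 17.6063.

x_1* = 2.9539, x_2* = 17.6063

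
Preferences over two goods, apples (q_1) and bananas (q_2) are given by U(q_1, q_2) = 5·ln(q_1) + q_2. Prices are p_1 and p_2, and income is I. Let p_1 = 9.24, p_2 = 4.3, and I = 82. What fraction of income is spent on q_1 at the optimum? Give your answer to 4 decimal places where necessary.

MU_q_1 = 5/q_1, MU_q_2 = 1. Tangency: 5/q_1 = p_1/p_2.
So q_1*(p_1,p_2) = 5·p_2/p_1, independent of income; and q_2* = (I − 5·p_2)/p_2.
At the given prices: q_1* = 5·4.3/9.24 = 2.3268, and q_2* = 14.0698.
Expenditure on q_1: 9.24·2.3268 = 21.5; share = 0.2622.

share on q_1 = 0.2622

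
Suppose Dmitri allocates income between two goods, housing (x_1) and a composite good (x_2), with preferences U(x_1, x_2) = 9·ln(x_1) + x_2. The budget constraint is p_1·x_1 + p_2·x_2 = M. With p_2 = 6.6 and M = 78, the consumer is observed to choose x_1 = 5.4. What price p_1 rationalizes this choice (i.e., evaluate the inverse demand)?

p_1 = 11

Set MRS = p_1/p_2: (9/x_1)/1 = p_1/p_2.
So x_1*(p_1,p_2) = 9·p_2/p_1, independent of income; and x_2* = (M − 9·p_2)/p_2.
Set x_1* = 5.4 in the demand function and solve for p_1: p_1 = 11.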